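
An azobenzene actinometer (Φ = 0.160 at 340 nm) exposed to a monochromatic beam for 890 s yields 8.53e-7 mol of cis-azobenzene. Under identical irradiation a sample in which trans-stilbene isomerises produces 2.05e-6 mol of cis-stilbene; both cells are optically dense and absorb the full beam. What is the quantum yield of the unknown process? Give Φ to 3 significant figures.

Photons absorbed by the actinometer: 8.53e-7 / 0.160 = 5.331e-6 mol.
Φ(unknown) = 2.05e-6 / 5.331e-6 = 0.385.

Φ = 0.385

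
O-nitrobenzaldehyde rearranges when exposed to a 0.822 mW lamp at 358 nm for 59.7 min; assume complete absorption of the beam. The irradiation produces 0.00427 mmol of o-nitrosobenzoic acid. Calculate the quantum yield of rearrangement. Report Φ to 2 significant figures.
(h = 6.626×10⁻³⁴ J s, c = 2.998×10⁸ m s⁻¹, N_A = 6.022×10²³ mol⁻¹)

Φ = 0.48

Product: 0.00427 mmol = 4.27×10⁻⁶ mol.
Photon energy at 358 nm: hc/λ = (6.626×10⁻³⁴)(2.998×10⁸)/(358×10⁻⁹) = 5.549×10⁻¹⁹ J.
Energy delivered: (0.822 mW)(3582 s) = 2.944 J.
Photons incident: 2.944 / 5.549×10⁻¹⁹ = 5.305×10¹⁸, i.e. 5.305×10¹⁸/6.022×10²³ = 8.809×10⁻⁶ mol.
Φ = 4.27×10⁻⁶ mol / 8.809×10⁻⁶ mol photons = 0.48.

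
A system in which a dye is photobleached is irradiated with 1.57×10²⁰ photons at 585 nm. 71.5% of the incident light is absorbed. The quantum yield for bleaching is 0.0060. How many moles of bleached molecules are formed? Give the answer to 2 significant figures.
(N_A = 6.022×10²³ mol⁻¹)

1.1×10⁻⁶ mol

Moles of photons: 1.57×10²⁰ / 6.022×10²³ = 2.607×10⁻⁴ mol.
Photons absorbed: 0.715 × 2.607×10⁻⁴ = 1.864×10⁻⁴ mol.
Product: Φ × n_abs = 0.0060 × 1.864×10⁻⁴ = 1.118×10⁻⁶ mol.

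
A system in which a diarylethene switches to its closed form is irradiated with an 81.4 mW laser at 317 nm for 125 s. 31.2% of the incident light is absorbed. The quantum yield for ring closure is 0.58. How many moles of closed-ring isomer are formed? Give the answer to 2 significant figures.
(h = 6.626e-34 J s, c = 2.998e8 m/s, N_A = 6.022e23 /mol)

4.9e-6 mol

Photon energy at 317 nm: hc/λ = (6.626e-34)(2.998e8)/(317e-9) = 6.266e-19 J.
Energy delivered: (81.4 mW)(125 s) = 10.18 J.
Photons incident: 10.18 / 6.266e-19 = 1.625e19, i.e. 1.625e19/6.022e23 = 2.698e-5 mol.
Photons absorbed: 0.312 × 2.698e-5 = 8.418e-6 mol.
Product: Φ × n_abs = 0.58 × 8.418e-6 = 4.882e-6 mol.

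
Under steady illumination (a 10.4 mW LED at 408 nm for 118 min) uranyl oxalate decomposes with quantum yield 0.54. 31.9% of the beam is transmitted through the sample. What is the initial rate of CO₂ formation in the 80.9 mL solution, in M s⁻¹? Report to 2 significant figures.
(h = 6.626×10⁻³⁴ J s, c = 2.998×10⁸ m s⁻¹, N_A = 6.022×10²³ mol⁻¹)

1.6×10⁻⁷ M s⁻¹

Photon energy at 408 nm: hc/λ = (6.626×10⁻³⁴)(2.998×10⁸)/(408×10⁻⁹) = 4.869×10⁻¹⁹ J.
Energy delivered: (10.4 mW)(7080 s) = 73.63 J.
Photons incident: 73.63 / 4.869×10⁻¹⁹ = 1.512×10²⁰, i.e. 1.512×10²⁰/6.022×10²³ = 2.511×10⁻⁴ mol.
Fraction absorbed: 1 − 31.9/100 = 0.6810.
Photons absorbed: 0.6810 × 2.511×10⁻⁴ = 1.710×10⁻⁴ mol.
Product formed: 0.54 × 1.710×10⁻⁴ = 9.234×10⁻⁵ mol.
Rate: 9.234×10⁻⁵ mol / (7080 s × 0.0809 L) = 1.6×10⁻⁷ M s⁻¹.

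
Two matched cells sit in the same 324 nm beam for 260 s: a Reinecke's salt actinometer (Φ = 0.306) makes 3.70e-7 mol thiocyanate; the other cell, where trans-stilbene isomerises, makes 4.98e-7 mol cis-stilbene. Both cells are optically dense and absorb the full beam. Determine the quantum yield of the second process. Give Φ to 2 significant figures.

Φ = 0.41

Photons absorbed by the actinometer: 3.70e-7 / 0.306 = 1.209e-6 mol.
Φ(unknown) = 4.98e-7 / 1.209e-6 = 0.41.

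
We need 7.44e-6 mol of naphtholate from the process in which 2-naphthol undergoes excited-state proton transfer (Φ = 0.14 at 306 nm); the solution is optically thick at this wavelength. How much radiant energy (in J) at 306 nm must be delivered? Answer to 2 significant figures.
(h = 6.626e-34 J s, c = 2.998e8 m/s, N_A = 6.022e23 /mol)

21 J

Photons that must be absorbed: 7.44e-6 / 0.14 = 5.314e-5 mol.
Photon energy: hc/λ = 6.492e-19 J; per mole, 3.909e5 J mol⁻¹.
Energy required: 5.314e-5 × 3.909e5 = 21 J.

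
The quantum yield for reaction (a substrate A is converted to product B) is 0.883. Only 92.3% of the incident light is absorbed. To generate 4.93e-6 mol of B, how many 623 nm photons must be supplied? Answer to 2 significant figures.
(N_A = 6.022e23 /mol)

3.6e18 photons

Photons that must be absorbed: 4.93e-6 / 0.883 = 5.583e-6 mol.
Incident photons needed: 5.583e-6 / 0.923 = 6.049e-6 mol.
Photon count: 6.049e-6 × 6.022e23 = 3.6e18.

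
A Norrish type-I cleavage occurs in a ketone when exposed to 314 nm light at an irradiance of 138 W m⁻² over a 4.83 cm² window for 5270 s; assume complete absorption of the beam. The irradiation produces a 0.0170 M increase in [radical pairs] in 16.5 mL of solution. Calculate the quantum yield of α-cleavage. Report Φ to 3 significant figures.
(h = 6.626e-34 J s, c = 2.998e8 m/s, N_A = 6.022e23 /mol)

Φ = 0.304

Product: (0.0170 M)(0.0165 L) = 2.805e-4 mol.
Photon energy at 314 nm: hc/λ = (6.626e-34)(2.998e8)/(314e-9) = 6.326e-19 J.
Energy delivered: (138 W m⁻²)(4.83e-4 m²)(5270 s) = 351.3 J.
Photons incident: 351.3 / 6.326e-19 = 5.553e20, i.e. 5.553e20/6.022e23 = 9.221e-4 mol.
Φ = 2.805e-4 mol / 9.221e-4 mol photons = 0.304.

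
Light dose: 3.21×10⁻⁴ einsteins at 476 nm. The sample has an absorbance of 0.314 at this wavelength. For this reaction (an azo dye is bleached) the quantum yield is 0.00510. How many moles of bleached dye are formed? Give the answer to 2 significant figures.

Fraction absorbed: 1 − 10^(−0.314) = 0.5147.
Photons absorbed: 0.5147 × 3.21×10⁻⁴ = 1.652×10⁻⁴ mol.
Product: Φ × n_abs = 0.00510 × 1.652×10⁻⁴ = 8.425×10⁻⁷ mol.

8.4×10⁻⁷ mol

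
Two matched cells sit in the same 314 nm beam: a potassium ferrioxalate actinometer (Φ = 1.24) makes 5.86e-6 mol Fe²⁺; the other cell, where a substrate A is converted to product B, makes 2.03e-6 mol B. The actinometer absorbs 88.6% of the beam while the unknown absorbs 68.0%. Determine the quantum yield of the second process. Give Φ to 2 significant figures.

Photons absorbed by the actinometer: 5.86e-6 / 1.24 = 4.726e-6 mol.
Incident flux: 4.726e-6 / 0.886 = 5.334e-6 einstein.
Absorbed by unknown: 0.680 × 5.334e-6 = 3.627e-6 mol.
Φ(unknown) = 2.03e-6 / 3.627e-6 = 0.56.

Φ = 0.56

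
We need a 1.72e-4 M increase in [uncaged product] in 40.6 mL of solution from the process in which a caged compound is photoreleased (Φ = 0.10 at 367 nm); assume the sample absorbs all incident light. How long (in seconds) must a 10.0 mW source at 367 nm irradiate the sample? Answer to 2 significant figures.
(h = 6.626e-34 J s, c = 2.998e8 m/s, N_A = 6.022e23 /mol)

Product: (1.72e-4 M)(0.0406 L) = 6.983e-6 mol.
Photons that must be absorbed: 6.983e-6 / 0.10 = 6.983e-5 mol.
Photon energy: hc/λ = 5.413e-19 J; per mole, 3.260e5 J mol⁻¹.
Energy required: 6.983e-5 × 3.260e5 = 22.76 J.
Time: 22.76 J / 0.01 W = 2300 s.

t ≈ 2300 s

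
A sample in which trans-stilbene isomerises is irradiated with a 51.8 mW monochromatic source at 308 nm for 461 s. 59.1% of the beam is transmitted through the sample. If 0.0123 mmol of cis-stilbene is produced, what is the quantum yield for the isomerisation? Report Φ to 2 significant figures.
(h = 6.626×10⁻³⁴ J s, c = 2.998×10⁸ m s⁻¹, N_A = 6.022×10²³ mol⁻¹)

Product: 0.0123 mmol = 1.23×10⁻⁵ mol.
Photon energy at 308 nm: hc/λ = (6.626×10⁻³⁴)(2.998×10⁸)/(308×10⁻⁹) = 6.450×10⁻¹⁹ J.
Energy delivered: (51.8 mW)(461 s) = 23.88 J.
Photons incident: 23.88 / 6.450×10⁻¹⁹ = 3.702×10¹⁹, i.e. 3.702×10¹⁹/6.022×10²³ = 6.147×10⁻⁵ mol.
Fraction absorbed: 1 − 59.1/100 = 0.4090.
Photons absorbed: 0.4090 × 6.147×10⁻⁵ = 2.514×10⁻⁵ mol.
Φ = 1.23×10⁻⁵ mol / 2.514×10⁻⁵ mol photons = 0.49.

Φ = 0.49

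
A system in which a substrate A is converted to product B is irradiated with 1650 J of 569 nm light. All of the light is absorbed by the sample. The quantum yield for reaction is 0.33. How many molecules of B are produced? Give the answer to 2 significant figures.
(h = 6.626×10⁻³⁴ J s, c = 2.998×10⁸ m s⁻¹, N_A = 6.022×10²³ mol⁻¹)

Photon energy at 569 nm: hc/λ = (6.626×10⁻³⁴)(2.998×10⁸)/(569×10⁻⁹) = 3.491×10⁻¹⁹ J.
Photons incident: 1650 / 3.491×10⁻¹⁹ = 4.726×10²¹, i.e. 4.726×10²¹/6.022×10²³ = 0.007848 mol.
Product: Φ × n_abs = 0.33 × 0.007848 = 0.002590 mol.
As a count: 0.002590 × 6.022×10²³ = 1.6×10²¹.

1.6×10²¹ molecules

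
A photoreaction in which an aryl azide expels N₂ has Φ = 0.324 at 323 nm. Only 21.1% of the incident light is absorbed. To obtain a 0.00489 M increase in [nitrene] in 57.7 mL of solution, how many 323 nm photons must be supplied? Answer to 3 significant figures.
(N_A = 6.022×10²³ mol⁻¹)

Product: (0.00489 M)(0.0577 L) = 2.822×10⁻⁴ mol.
Photons that must be absorbed: 2.822×10⁻⁴ / 0.324 = 8.710×10⁻⁴ mol.
Incident photons needed: 8.710×10⁻⁴ / 0.211 = 0.004128 mol.
Photon count: 0.004128 × 6.022×10²³ = 2.49×10²¹.

2.49×10²¹ photons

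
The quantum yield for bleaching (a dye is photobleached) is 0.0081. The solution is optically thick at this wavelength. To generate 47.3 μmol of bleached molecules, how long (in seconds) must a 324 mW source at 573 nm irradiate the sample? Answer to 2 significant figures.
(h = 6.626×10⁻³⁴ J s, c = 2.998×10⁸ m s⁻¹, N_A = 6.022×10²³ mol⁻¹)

t ≈ 3800 s

Product: 47.3 μmol = 4.73×10⁻⁵ mol.
Photons that must be absorbed: 4.73×10⁻⁵ / 0.0081 = 0.005840 mol.
Photon energy: hc/λ = 3.467×10⁻¹⁹ J; per mole, 2.088×10⁵ J mol⁻¹.
Energy required: 0.005840 × 2.088×10⁵ = 1219 J.
Time: 1219 J / 0.324 W = 3800 s.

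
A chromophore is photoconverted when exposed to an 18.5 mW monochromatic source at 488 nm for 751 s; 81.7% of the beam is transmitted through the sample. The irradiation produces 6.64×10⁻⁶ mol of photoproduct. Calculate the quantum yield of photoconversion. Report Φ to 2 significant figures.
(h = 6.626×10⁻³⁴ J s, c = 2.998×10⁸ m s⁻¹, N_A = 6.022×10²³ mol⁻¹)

Φ = 0.64

Photon energy at 488 nm: hc/λ = (6.626×10⁻³⁴)(2.998×10⁸)/(488×10⁻⁹) = 4.071×10⁻¹⁹ J.
Energy delivered: (18.5 mW)(751 s) = 13.89 J.
Photons incident: 13.89 / 4.071×10⁻¹⁹ = 3.412×10¹⁹, i.e. 3.412×10¹⁹/6.022×10²³ = 5.666×10⁻⁵ mol.
Fraction absorbed: 1 − 81.7/100 = 0.1830.
Photons absorbed: 0.1830 × 5.666×10⁻⁵ = 1.037×10⁻⁵ mol.
Φ = 6.64×10⁻⁶ mol / 1.037×10⁻⁵ mol photons = 0.64.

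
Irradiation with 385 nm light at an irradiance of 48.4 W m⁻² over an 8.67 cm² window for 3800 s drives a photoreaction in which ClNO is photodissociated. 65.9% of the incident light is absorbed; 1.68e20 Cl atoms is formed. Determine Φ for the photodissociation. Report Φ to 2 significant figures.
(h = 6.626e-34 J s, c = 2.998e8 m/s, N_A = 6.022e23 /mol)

Φ = 0.82

Product: 1.68e20 / 6.022e23 = 2.790e-4 mol.
Photon energy at 385 nm: hc/λ = (6.626e-34)(2.998e8)/(385e-9) = 5.160e-19 J.
Energy delivered: (48.4 W m⁻²)(8.67e-4 m²)(3800 s) = 159.5 J.
Photons incident: 159.5 / 5.160e-19 = 3.091e20, i.e. 3.091e20/6.022e23 = 5.133e-4 mol.
Photons absorbed: 0.659 × 5.133e-4 = 3.383e-4 mol.
Φ = 2.790e-4 mol / 3.383e-4 mol photons = 0.82.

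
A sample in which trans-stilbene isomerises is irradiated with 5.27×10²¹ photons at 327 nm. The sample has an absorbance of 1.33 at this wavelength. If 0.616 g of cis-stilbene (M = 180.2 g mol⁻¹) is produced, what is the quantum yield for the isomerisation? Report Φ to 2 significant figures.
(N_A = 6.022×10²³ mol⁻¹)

Φ = 0.41

Product: 0.616 g / 180.2 g mol⁻¹ = 0.003418 mol.
Moles of photons: 5.27×10²¹ / 6.022×10²³ = 0.008751 mol.
Fraction absorbed: 1 − 10^(−1.33) = 0.9532.
Photons absorbed: 0.9532 × 0.008751 = 0.008341 mol.
Φ = 0.003418 mol / 0.008341 mol photons = 0.41.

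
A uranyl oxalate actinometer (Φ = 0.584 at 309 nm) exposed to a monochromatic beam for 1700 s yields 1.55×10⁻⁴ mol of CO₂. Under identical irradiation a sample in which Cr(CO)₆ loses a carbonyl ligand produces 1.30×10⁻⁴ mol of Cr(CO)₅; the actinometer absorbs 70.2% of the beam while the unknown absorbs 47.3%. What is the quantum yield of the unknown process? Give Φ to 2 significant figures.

Photons absorbed by the actinometer: 1.55×10⁻⁴ / 0.584 = 2.654×10⁻⁴ mol.
Incident flux: 2.654×10⁻⁴ / 0.702 = 3.781×10⁻⁴ einstein.
Absorbed by unknown: 0.473 × 3.781×10⁻⁴ = 1.788×10⁻⁴ mol.
Φ(unknown) = 1.30×10⁻⁴ / 1.788×10⁻⁴ = 0.73.

Φ = 0.73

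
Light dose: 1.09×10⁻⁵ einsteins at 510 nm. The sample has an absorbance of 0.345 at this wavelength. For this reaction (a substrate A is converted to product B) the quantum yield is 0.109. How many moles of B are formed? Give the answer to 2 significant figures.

6.5×10⁻⁷ mol

Fraction absorbed: 1 − 10^(−0.345) = 0.5481.
Photons absorbed: 0.5481 × 1.09×10⁻⁵ = 5.974×10⁻⁶ mol.
Product: Φ × n_abs = 0.109 × 5.974×10⁻⁶ = 6.512×10⁻⁷ mol.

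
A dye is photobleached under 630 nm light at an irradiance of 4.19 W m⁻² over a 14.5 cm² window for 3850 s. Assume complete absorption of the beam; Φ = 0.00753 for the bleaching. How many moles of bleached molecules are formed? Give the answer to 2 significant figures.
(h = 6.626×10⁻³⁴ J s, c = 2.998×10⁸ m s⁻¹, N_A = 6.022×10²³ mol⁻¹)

9.3×10⁻⁷ mol

Photon energy at 630 nm: hc/λ = (6.626×10⁻³⁴)(2.998×10⁸)/(630×10⁻⁹) = 3.153×10⁻¹⁹ J.
Energy delivered: (4.19 W m⁻²)(14.5×10⁻⁴ m²)(3850 s) = 23.39 J.
Photons incident: 23.39 / 3.153×10⁻¹⁹ = 7.418×10¹⁹, i.e. 7.418×10¹⁹/6.022×10²³ = 1.232×10⁻⁴ mol.
Product: Φ × n_abs = 0.00753 × 1.232×10⁻⁴ = 9.277×10⁻⁷ mol.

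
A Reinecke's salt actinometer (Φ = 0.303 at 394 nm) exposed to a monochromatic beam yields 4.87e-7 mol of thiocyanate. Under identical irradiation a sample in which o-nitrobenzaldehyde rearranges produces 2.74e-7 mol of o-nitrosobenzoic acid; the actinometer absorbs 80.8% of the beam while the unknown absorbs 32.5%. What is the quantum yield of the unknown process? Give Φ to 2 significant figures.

Photons absorbed by the actinometer: 4.87e-7 / 0.303 = 1.607e-6 mol.
Incident flux: 1.607e-6 / 0.808 = 1.989e-6 einstein.
Absorbed by unknown: 0.325 × 1.989e-6 = 6.464e-7 mol.
Φ(unknown) = 2.74e-7 / 6.464e-7 = 0.42.

Φ = 0.42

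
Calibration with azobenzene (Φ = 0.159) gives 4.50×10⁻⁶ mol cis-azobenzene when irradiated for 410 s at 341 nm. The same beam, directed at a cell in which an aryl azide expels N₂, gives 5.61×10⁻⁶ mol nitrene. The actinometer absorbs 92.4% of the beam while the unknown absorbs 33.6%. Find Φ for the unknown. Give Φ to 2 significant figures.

Photons absorbed by the actinometer: 4.50×10⁻⁶ / 0.159 = 2.830×10⁻⁵ mol.
Incident flux: 2.830×10⁻⁵ / 0.924 = 3.063×10⁻⁵ einstein.
Absorbed by unknown: 0.336 × 3.063×10⁻⁵ = 1.029×10⁻⁵ mol.
Φ(unknown) = 5.61×10⁻⁶ / 1.029×10⁻⁵ = 0.55.

Φ = 0.55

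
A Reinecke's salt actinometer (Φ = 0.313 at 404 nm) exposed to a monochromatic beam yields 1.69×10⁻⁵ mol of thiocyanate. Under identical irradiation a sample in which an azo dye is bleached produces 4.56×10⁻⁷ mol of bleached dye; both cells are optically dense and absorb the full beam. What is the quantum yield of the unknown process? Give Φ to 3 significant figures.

Φ = 0.00845

Photons absorbed by the actinometer: 1.69×10⁻⁵ / 0.313 = 5.399×10⁻⁵ mol.
Φ(unknown) = 4.56×10⁻⁷ / 5.399×10⁻⁵ = 0.00845.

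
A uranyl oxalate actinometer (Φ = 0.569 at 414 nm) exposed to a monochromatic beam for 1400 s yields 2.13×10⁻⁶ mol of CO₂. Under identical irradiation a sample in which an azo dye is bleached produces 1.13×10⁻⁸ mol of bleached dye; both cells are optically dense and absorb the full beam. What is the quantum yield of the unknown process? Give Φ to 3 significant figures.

Φ = 0.00302

Photons absorbed by the actinometer: 2.13×10⁻⁶ / 0.569 = 3.743×10⁻⁶ mol.
Φ(unknown) = 1.13×10⁻⁸ / 3.743×10⁻⁶ = 0.00302.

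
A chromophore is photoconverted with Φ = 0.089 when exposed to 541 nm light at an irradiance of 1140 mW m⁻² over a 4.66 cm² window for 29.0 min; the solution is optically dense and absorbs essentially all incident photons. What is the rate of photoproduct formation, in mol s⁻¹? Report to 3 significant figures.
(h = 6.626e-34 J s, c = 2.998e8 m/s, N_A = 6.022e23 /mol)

Photon energy at 541 nm: hc/λ = (6.626e-34)(2.998e8)/(541e-9) = 3.672e-19 J.
Energy delivered: (1140 mW m⁻²)(4.66e-4 m²)(1740 s) = 0.9244 J.
Photons incident: 0.9244 / 3.672e-19 = 2.517e18, i.e. 2.517e18/6.022e23 = 4.180e-6 mol.
Product formed: 0.089 × 4.180e-6 = 3.720e-7 mol.
Rate: 3.720e-7 / 1740 s = 2.14e-10 mol s⁻¹.

2.14e-10 mol s⁻¹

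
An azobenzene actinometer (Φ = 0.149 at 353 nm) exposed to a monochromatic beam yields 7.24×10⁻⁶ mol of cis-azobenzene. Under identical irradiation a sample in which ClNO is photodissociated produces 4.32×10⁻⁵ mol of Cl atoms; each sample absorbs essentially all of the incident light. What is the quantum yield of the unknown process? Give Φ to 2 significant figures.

Photons absorbed by the actinometer: 7.24×10⁻⁶ / 0.149 = 4.859×10⁻⁵ mol.
Φ(unknown) = 4.32×10⁻⁵ / 4.859×10⁻⁵ = 0.89.

Φ = 0.89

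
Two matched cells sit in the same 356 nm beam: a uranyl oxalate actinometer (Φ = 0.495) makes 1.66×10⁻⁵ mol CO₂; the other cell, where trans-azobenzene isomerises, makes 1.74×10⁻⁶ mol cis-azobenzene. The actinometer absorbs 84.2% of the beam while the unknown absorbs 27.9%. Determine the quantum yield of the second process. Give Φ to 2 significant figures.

Φ = 0.16

Photons absorbed by the actinometer: 1.66×10⁻⁵ / 0.495 = 3.354×10⁻⁵ mol.
Incident flux: 3.354×10⁻⁵ / 0.842 = 3.983×10⁻⁵ einstein.
Absorbed by unknown: 0.279 × 3.983×10⁻⁵ = 1.111×10⁻⁵ mol.
Φ(unknown) = 1.74×10⁻⁶ / 1.111×10⁻⁵ = 0.16.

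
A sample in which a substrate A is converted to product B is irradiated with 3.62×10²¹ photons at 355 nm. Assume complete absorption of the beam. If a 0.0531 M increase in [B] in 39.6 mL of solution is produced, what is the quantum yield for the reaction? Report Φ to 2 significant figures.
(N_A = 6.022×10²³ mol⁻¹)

Φ = 0.35

Product: (0.0531 M)(0.0396 L) = 0.002103 mol.
Moles of photons: 3.62×10²¹ / 6.022×10²³ = 0.006011 mol.
Φ = 0.002103 mol / 0.006011 mol photons = 0.35.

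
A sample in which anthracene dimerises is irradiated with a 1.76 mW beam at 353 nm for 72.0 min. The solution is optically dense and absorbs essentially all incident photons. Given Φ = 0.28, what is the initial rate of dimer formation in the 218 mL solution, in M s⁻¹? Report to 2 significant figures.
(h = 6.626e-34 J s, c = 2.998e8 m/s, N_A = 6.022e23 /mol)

6.7e-9 M s⁻¹

Photon energy at 353 nm: hc/λ = (6.626e-34)(2.998e8)/(353e-9) = 5.627e-19 J.
Energy delivered: (1.76 mW)(4320 s) = 7.603 J.
Photons incident: 7.603 / 5.627e-19 = 1.351e19, i.e. 1.351e19/6.022e23 = 2.243e-5 mol.
Product formed: 0.28 × 2.243e-5 = 6.280e-6 mol.
Rate: 6.280e-6 mol / (4320 s × 0.218 L) = 6.7e-9 M s⁻¹.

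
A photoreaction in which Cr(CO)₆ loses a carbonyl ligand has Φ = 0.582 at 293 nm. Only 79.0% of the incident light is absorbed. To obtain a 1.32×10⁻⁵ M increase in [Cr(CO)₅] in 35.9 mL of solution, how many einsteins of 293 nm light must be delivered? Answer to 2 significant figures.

Product: (1.32×10⁻⁵ M)(0.0359 L) = 4.739×10⁻⁷ mol.
Photons that must be absorbed: 4.739×10⁻⁷ / 0.582 = 8.143×10⁻⁷ mol.
Incident photons needed: 8.143×10⁻⁷ / 0.790 = 1.031×10⁻⁶ mol.

1.0×10⁻⁶ einstein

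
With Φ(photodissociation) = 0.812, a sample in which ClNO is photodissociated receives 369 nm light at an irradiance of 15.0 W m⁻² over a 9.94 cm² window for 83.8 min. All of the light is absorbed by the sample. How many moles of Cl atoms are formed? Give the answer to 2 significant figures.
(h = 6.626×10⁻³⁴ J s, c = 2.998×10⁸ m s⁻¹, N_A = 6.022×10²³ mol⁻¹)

1.9×10⁻⁴ mol

Photon energy at 369 nm: hc/λ = (6.626×10⁻³⁴)(2.998×10⁸)/(369×10⁻⁹) = 5.383×10⁻¹⁹ J.
Energy delivered: (15.0 W m⁻²)(9.94×10⁻⁴ m²)(5028 s) = 74.97 J.
Photons incident: 74.97 / 5.383×10⁻¹⁹ = 1.393×10²⁰, i.e. 1.393×10²⁰/6.022×10²³ = 2.313×10⁻⁴ mol.
Product: Φ × n_abs = 0.812 × 2.313×10⁻⁴ = 1.878×10⁻⁴ mol.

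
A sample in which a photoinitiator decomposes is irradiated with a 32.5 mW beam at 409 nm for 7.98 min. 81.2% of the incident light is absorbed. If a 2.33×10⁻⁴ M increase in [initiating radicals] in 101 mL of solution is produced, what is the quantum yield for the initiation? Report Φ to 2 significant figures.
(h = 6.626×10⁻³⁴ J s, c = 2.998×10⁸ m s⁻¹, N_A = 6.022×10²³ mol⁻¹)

Product: (2.33×10⁻⁴ M)(0.101 L) = 2.353×10⁻⁵ mol.
Photon energy at 409 nm: hc/λ = (6.626×10⁻³⁴)(2.998×10⁸)/(409×10⁻⁹) = 4.857×10⁻¹⁹ J.
Energy delivered: (32.5 mW)(478.8 s) = 15.56 J.
Photons incident: 15.56 / 4.857×10⁻¹⁹ = 3.204×10¹⁹, i.e. 3.204×10¹⁹/6.022×10²³ = 5.320×10⁻⁵ mol.
Photons absorbed: 0.812 × 5.320×10⁻⁵ = 4.320×10⁻⁵ mol.
Φ = 2.353×10⁻⁵ mol / 4.320×10⁻⁵ mol photons = 0.54.

Φ = 0.54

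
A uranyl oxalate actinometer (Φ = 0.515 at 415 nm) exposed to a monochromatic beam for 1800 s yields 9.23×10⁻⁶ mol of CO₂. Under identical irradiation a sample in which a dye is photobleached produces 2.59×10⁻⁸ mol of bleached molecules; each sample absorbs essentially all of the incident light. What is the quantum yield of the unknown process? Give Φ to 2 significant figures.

Photons absorbed by the actinometer: 9.23×10⁻⁶ / 0.515 = 1.792×10⁻⁵ mol.
Φ(unknown) = 2.59×10⁻⁸ / 1.792×10⁻⁵ = 0.0014.

Φ = 0.0014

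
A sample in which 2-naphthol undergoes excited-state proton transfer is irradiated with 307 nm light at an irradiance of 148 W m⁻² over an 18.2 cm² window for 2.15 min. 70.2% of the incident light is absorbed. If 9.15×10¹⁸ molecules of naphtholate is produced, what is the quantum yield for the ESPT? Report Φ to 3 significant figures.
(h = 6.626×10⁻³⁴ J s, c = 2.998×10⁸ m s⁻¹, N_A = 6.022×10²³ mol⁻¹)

Φ = 0.243

Product: 9.15×10¹⁸ / 6.022×10²³ = 1.519×10⁻⁵ mol.
Photon energy at 307 nm: hc/λ = (6.626×10⁻³⁴)(2.998×10⁸)/(307×10⁻⁹) = 6.471×10⁻¹⁹ J.
Energy delivered: (148 W m⁻²)(18.2×10⁻⁴ m²)(129 s) = 34.75 J.
Photons incident: 34.75 / 6.471×10⁻¹⁹ = 5.370×10¹⁹, i.e. 5.370×10¹⁹/6.022×10²³ = 8.917×10⁻⁵ mol.
Photons absorbed: 0.702 × 8.917×10⁻⁵ = 6.260×10⁻⁵ mol.
Φ = 1.519×10⁻⁵ mol / 6.260×10⁻⁵ mol photons = 0.243.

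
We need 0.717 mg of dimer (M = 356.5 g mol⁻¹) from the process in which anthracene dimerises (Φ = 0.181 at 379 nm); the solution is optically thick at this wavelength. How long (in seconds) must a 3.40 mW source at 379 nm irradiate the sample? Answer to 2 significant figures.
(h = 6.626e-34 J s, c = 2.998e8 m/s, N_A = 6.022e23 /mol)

t ≈ 1000 s

Product: 0.717 mg / 356.5 g mol⁻¹ = 2.011e-6 mol.
Photons that must be absorbed: 2.011e-6 / 0.181 = 1.111e-5 mol.
Photon energy: hc/λ = 5.241e-19 J; per mole, 3.156e5 J mol⁻¹.
Energy required: 1.111e-5 × 3.156e5 = 3.506 J.
Time: 3.506 J / 0.0034 W = 1000 s.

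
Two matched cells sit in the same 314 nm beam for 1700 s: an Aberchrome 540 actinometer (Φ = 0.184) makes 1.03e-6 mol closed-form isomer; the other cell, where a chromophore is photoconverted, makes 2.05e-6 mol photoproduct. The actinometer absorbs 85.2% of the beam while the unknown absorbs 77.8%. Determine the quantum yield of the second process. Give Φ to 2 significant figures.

Φ = 0.40

Photons absorbed by the actinometer: 1.03e-6 / 0.184 = 5.598e-6 mol.
Incident flux: 5.598e-6 / 0.852 = 6.570e-6 einstein.
Absorbed by unknown: 0.778 × 6.570e-6 = 5.111e-6 mol.
Φ(unknown) = 2.05e-6 / 5.111e-6 = 0.40.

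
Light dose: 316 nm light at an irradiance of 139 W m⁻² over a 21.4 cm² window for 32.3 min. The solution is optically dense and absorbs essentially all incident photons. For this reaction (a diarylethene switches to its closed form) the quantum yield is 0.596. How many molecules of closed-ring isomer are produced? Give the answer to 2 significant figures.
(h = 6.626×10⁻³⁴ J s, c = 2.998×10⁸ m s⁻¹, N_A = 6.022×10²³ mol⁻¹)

Photon energy at 316 nm: hc/λ = (6.626×10⁻³⁴)(2.998×10⁸)/(316×10⁻⁹) = 6.286×10⁻¹⁹ J.
Energy delivered: (139 W m⁻²)(21.4×10⁻⁴ m²)(1938 s) = 576.5 J.
Photons incident: 576.5 / 6.286×10⁻¹⁹ = 9.171×10²⁰, i.e. 9.171×10²⁰/6.022×10²³ = 0.001523 mol.
Product: Φ × n_abs = 0.596 × 0.001523 = 9.077×10⁻⁴ mol.
As a count: 9.077×10⁻⁴ × 6.022×10²³ = 5.5×10²⁰.

5.5×10²⁰ molecules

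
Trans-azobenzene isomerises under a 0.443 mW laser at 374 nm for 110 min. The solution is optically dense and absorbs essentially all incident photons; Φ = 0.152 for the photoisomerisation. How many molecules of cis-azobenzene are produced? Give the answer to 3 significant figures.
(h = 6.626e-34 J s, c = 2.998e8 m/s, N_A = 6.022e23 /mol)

8.37e17 molecules

Photon energy at 374 nm: hc/λ = (6.626e-34)(2.998e8)/(374e-9) = 5.311e-19 J.
Energy delivered: (0.443 mW)(6600 s) = 2.924 J.
Photons incident: 2.924 / 5.311e-19 = 5.506e18, i.e. 5.506e18/6.022e23 = 9.143e-6 mol.
Product: Φ × n_abs = 0.152 × 9.143e-6 = 1.390e-6 mol.
As a count: 1.390e-6 × 6.022e23 = 8.37e17.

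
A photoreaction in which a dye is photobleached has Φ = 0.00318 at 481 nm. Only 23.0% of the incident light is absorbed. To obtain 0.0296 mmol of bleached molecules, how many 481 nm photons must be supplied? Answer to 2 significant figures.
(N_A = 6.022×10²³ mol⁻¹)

2.4×10²² photons

Product: 0.0296 mmol = 2.96×10⁻⁵ mol.
Photons that must be absorbed: 2.96×10⁻⁵ / 0.00318 = 0.009308 mol.
Incident photons needed: 0.009308 / 0.230 = 0.04047 mol.
Photon count: 0.04047 × 6.022×10²³ = 2.4×10²².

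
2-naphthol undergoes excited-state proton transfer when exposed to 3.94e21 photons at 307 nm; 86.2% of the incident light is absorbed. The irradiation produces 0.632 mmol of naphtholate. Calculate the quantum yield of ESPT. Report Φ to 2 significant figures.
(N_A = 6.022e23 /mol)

Product: 0.632 mmol = 6.32e-4 mol.
Moles of photons: 3.94e21 / 6.022e23 = 0.006543 mol.
Photons absorbed: 0.862 × 0.006543 = 0.005640 mol.
Φ = 6.32e-4 mol / 0.005640 mol photons = 0.11.

Φ = 0.11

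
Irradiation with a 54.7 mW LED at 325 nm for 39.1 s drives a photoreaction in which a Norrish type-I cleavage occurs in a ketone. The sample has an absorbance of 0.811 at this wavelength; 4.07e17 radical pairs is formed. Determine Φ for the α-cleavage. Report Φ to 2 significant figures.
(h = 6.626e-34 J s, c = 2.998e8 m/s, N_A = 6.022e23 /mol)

Φ = 0.14

Product: 4.07e17 / 6.022e23 = 6.759e-7 mol.
Photon energy at 325 nm: hc/λ = (6.626e-34)(2.998e8)/(325e-9) = 6.112e-19 J.
Energy delivered: (54.7 mW)(39.1 s) = 2.139 J.
Photons incident: 2.139 / 6.112e-19 = 3.500e18, i.e. 3.500e18/6.022e23 = 5.812e-6 mol.
Fraction absorbed: 1 − 10^(−0.811) = 0.8455.
Photons absorbed: 0.8455 × 5.812e-6 = 4.914e-6 mol.
Φ = 6.759e-7 mol / 4.914e-6 mol photons = 0.14.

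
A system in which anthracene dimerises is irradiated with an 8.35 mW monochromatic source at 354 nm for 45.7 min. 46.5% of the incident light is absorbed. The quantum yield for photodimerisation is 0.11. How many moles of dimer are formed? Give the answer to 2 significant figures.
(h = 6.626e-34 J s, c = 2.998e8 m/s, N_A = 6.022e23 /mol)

3.5e-6 mol

Photon energy at 354 nm: hc/λ = (6.626e-34)(2.998e8)/(354e-9) = 5.612e-19 J.
Energy delivered: (8.35 mW)(2742 s) = 22.90 J.
Photons incident: 22.90 / 5.612e-19 = 4.081e19, i.e. 4.081e19/6.022e23 = 6.777e-5 mol.
Photons absorbed: 0.465 × 6.777e-5 = 3.151e-5 mol.
Product: Φ × n_abs = 0.11 × 3.151e-5 = 3.466e-6 mol.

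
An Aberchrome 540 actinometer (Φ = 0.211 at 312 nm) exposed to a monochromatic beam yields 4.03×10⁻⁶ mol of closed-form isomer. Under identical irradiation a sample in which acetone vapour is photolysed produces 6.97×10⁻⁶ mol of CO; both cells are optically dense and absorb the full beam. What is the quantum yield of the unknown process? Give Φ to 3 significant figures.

Φ = 0.365

Photons absorbed by the actinometer: 4.03×10⁻⁶ / 0.211 = 1.910×10⁻⁵ mol.
Φ(unknown) = 6.97×10⁻⁶ / 1.910×10⁻⁵ = 0.365.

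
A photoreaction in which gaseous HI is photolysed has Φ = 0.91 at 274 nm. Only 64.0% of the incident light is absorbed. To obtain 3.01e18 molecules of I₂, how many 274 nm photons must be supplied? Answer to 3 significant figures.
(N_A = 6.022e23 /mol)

5.17e18 photons

Product: 3.01e18 / 6.022e23 = 4.998e-6 mol.
Photons that must be absorbed: 4.998e-6 / 0.91 = 5.492e-6 mol.
Incident photons needed: 5.492e-6 / 0.640 = 8.581e-6 mol.
Photon count: 8.581e-6 × 6.022e23 = 5.17e18.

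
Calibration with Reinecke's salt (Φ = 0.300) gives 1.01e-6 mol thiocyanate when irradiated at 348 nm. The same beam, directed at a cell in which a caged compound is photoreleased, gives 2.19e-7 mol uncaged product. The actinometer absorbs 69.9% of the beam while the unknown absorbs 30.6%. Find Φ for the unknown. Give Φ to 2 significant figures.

Photons absorbed by the actinometer: 1.01e-6 / 0.300 = 3.367e-6 mol.
Incident flux: 3.367e-6 / 0.699 = 4.817e-6 einstein.
Absorbed by unknown: 0.306 × 4.817e-6 = 1.474e-6 mol.
Φ(unknown) = 2.19e-7 / 1.474e-6 = 0.15.

Φ = 0.15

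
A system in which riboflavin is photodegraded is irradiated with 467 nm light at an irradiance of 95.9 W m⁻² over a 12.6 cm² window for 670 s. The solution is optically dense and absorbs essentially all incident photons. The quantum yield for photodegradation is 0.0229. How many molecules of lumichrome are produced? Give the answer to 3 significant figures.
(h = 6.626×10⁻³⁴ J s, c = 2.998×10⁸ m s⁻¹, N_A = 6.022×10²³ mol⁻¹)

4.36×10¹⁸ molecules

Photon energy at 467 nm: hc/λ = (6.626×10⁻³⁴)(2.998×10⁸)/(467×10⁻⁹) = 4.254×10⁻¹⁹ J.
Energy delivered: (95.9 W m⁻²)(12.6×10⁻⁴ m²)(670 s) = 80.96 J.
Photons incident: 80.96 / 4.254×10⁻¹⁹ = 1.903×10²⁰, i.e. 1.903×10²⁰/6.022×10²³ = 3.160×10⁻⁴ mol.
Product: Φ × n_abs = 0.0229 × 3.160×10⁻⁴ = 7.236×10⁻⁶ mol.
As a count: 7.236×10⁻⁶ × 6.022×10²³ = 4.36×10¹⁸.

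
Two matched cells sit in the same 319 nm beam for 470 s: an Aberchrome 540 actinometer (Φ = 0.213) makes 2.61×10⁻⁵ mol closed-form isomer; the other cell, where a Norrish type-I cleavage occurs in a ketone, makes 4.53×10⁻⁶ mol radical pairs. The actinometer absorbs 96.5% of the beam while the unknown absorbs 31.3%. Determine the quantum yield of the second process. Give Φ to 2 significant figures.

Φ = 0.11

Photons absorbed by the actinometer: 2.61×10⁻⁵ / 0.213 = 1.225×10⁻⁴ mol.
Incident flux: 1.225×10⁻⁴ / 0.965 = 1.269×10⁻⁴ einstein.
Absorbed by unknown: 0.313 × 1.269×10⁻⁴ = 3.972×10⁻⁵ mol.
Φ(unknown) = 4.53×10⁻⁶ / 3.972×10⁻⁵ = 0.11.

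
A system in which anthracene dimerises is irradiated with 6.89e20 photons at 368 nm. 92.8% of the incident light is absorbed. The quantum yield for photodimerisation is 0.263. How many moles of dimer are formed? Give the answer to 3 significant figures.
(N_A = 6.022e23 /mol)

2.79e-4 mol

Moles of photons: 6.89e20 / 6.022e23 = 0.001144 mol.
Photons absorbed: 0.928 × 0.001144 = 0.001062 mol.
Product: Φ × n_abs = 0.263 × 0.001062 = 2.793e-4 mol.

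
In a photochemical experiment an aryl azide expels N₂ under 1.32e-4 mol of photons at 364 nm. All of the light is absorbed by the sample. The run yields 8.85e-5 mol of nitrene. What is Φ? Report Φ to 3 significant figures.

Φ = 0.670

Φ = 8.85e-5 mol / 1.32e-4 mol photons = 0.670.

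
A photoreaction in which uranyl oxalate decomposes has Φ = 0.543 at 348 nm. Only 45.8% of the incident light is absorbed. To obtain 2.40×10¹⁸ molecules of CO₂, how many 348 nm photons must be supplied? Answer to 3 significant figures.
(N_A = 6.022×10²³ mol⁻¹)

9.65×10¹⁸ photons

Product: 2.40×10¹⁸ / 6.022×10²³ = 3.985×10⁻⁶ mol.
Photons that must be absorbed: 3.985×10⁻⁶ / 0.543 = 7.339×10⁻⁶ mol.
Incident photons needed: 7.339×10⁻⁶ / 0.458 = 1.602×10⁻⁵ mol.
Photon count: 1.602×10⁻⁵ × 6.022×10²³ = 9.65×10¹⁸.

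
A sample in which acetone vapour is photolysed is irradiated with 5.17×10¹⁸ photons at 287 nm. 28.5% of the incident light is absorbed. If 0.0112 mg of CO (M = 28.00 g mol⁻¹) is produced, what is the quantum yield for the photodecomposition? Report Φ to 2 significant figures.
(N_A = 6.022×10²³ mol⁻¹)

Φ = 0.16

Product: 0.0112 mg / 28.00 g mol⁻¹ = 4.000×10⁻⁷ mol.
Moles of photons: 5.17×10¹⁸ / 6.022×10²³ = 8.585×10⁻⁶ mol.
Photons absorbed: 0.285 × 8.585×10⁻⁶ = 2.447×10⁻⁶ mol.
Φ = 4.000×10⁻⁷ mol / 2.447×10⁻⁶ mol photons = 0.16.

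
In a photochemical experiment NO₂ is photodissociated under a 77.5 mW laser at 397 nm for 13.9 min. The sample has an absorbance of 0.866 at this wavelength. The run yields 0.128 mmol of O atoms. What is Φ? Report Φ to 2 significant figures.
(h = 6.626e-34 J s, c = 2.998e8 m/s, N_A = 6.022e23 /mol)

Φ = 0.69

Product: 0.128 mmol = 1.28e-4 mol.
Photon energy at 397 nm: hc/λ = (6.626e-34)(2.998e8)/(397e-9) = 5.004e-19 J.
Energy delivered: (77.5 mW)(834 s) = 64.64 J.
Photons incident: 64.64 / 5.004e-19 = 1.292e20, i.e. 1.292e20/6.022e23 = 2.145e-4 mol.
Fraction absorbed: 1 − 10^(−0.866) = 0.8639.
Photons absorbed: 0.8639 × 2.145e-4 = 1.853e-4 mol.
Φ = 1.28e-4 mol / 1.853e-4 mol photons = 0.69.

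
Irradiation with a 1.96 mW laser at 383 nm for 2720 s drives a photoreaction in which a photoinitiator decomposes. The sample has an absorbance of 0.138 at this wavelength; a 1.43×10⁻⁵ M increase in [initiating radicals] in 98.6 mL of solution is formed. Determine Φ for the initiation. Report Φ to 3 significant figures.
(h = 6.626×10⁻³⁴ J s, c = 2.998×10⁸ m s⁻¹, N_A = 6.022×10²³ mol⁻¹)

Φ = 0.303

Product: (1.43×10⁻⁵ M)(0.0986 L) = 1.410×10⁻⁶ mol.
Photon energy at 383 nm: hc/λ = (6.626×10⁻³⁴)(2.998×10⁸)/(383×10⁻⁹) = 5.187×10⁻¹⁹ J.
Energy delivered: (1.96 mW)(2720 s) = 5.331 J.
Photons incident: 5.331 / 5.187×10⁻¹⁹ = 1.028×10¹⁹, i.e. 1.028×10¹⁹/6.022×10²³ = 1.707×10⁻⁵ mol.
Fraction absorbed: 1 − 10^(−0.138) = 0.2722.
Photons absorbed: 0.2722 × 1.707×10⁻⁵ = 4.646×10⁻⁶ mol.
Φ = 1.410×10⁻⁶ mol / 4.646×10⁻⁶ mol photons = 0.303.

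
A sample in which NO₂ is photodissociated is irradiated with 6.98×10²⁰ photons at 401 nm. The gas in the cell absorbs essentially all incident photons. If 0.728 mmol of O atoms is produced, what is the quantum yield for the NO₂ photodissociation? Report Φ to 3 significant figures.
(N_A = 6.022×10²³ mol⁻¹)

Φ = 0.628

Product: 0.728 mmol = 7.28×10⁻⁴ mol.
Moles of photons: 6.98×10²⁰ / 6.022×10²³ = 0.001159 mol.
Φ = 7.28×10⁻⁴ mol / 0.001159 mol photons = 0.628.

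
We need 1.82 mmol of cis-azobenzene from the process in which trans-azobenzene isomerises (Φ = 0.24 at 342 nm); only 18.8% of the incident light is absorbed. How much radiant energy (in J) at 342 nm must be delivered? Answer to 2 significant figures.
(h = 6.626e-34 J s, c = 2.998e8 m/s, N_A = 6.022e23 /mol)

Product: 1.82 mmol = 0.00182 mol.
Photons that must be absorbed: 0.00182 / 0.24 = 0.007583 mol.
Incident photons needed: 0.007583 / 0.188 = 0.04034 mol.
Photon energy: hc/λ = 5.808e-19 J; per mole, 3.498e5 J mol⁻¹.
Energy required: 0.04034 × 3.498e5 = 1.4e4 J.

1.4e4 J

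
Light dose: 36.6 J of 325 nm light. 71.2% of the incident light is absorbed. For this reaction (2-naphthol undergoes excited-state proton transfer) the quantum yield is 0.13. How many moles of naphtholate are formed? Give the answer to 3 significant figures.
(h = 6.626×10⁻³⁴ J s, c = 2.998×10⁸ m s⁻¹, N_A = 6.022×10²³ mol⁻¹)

9.20×10⁻⁶ mol

Photon energy at 325 nm: hc/λ = (6.626×10⁻³⁴)(2.998×10⁸)/(325×10⁻⁹) = 6.112×10⁻¹⁹ J.
Photons incident: 36.6 / 6.112×10⁻¹⁹ = 5.988×10¹⁹, i.e. 5.988×10¹⁹/6.022×10²³ = 9.944×10⁻⁵ mol.
Photons absorbed: 0.712 × 9.944×10⁻⁵ = 7.080×10⁻⁵ mol.
Product: Φ × n_abs = 0.13 × 7.080×10⁻⁵ = 9.204×10⁻⁶ mol.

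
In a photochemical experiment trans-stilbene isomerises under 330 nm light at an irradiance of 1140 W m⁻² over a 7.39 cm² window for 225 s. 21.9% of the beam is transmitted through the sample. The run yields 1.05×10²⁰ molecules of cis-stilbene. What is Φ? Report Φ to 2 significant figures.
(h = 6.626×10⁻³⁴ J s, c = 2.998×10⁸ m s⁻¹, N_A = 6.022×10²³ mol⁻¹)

Product: 1.05×10²⁰ / 6.022×10²³ = 1.744×10⁻⁴ mol.
Photon energy at 330 nm: hc/λ = (6.626×10⁻³⁴)(2.998×10⁸)/(330×10⁻⁹) = 6.020×10⁻¹⁹ J.
Energy delivered: (1140 W m⁻²)(7.39×10⁻⁴ m²)(225 s) = 189.6 J.
Photons incident: 189.6 / 6.020×10⁻¹⁹ = 3.150×10²⁰, i.e. 3.150×10²⁰/6.022×10²³ = 5.231×10⁻⁴ mol.
Fraction absorbed: 1 − 21.9/100 = 0.7810.
Photons absorbed: 0.7810 × 5.231×10⁻⁴ = 4.085×10⁻⁴ mol.
Φ = 1.744×10⁻⁴ mol / 4.085×10⁻⁴ mol photons = 0.43.

Φ = 0.43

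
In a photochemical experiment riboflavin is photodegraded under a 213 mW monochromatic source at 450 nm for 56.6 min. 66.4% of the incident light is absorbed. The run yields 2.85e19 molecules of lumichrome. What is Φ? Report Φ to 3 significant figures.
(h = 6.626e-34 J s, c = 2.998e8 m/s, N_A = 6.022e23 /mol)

Product: 2.85e19 / 6.022e23 = 4.733e-5 mol.
Photon energy at 450 nm: hc/λ = (6.626e-34)(2.998e8)/(450e-9) = 4.414e-19 J.
Energy delivered: (213 mW)(3396 s) = 723.3 J.
Photons incident: 723.3 / 4.414e-19 = 1.639e21, i.e. 1.639e21/6.022e23 = 0.002722 mol.
Photons absorbed: 0.664 × 0.002722 = 0.001807 mol.
Φ = 4.733e-5 mol / 0.001807 mol photons = 0.0262.

Φ = 0.0262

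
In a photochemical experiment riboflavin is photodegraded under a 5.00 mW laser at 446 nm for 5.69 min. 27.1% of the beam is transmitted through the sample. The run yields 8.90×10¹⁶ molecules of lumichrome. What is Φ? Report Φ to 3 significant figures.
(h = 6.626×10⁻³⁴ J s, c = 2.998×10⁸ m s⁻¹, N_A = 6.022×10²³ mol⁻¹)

Product: 8.90×10¹⁶ / 6.022×10²³ = 1.478×10⁻⁷ mol.
Photon energy at 446 nm: hc/λ = (6.626×10⁻³⁴)(2.998×10⁸)/(446×10⁻⁹) = 4.454×10⁻¹⁹ J.
Energy delivered: (5.00 mW)(341.4 s) = 1.707 J.
Photons incident: 1.707 / 4.454×10⁻¹⁹ = 3.833×10¹⁸, i.e. 3.833×10¹⁸/6.022×10²³ = 6.365×10⁻⁶ mol.
Fraction absorbed: 1 − 27.1/100 = 0.7290.
Photons absorbed: 0.7290 × 6.365×10⁻⁶ = 4.640×10⁻⁶ mol.
Φ = 1.478×10⁻⁷ mol / 4.640×10⁻⁶ mol photons = 0.0319.

Φ = 0.0319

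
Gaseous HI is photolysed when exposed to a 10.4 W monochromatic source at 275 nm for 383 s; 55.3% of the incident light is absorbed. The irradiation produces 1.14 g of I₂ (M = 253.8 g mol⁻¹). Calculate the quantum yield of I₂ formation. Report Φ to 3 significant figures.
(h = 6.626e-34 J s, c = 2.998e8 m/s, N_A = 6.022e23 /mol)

Φ = 0.887

Product: 1.14 g / 253.8 g mol⁻¹ = 0.004492 mol.
Photon energy at 275 nm: hc/λ = (6.626e-34)(2.998e8)/(275e-9) = 7.224e-19 J.
Energy delivered: (10.4 W)(383 s) = 3983 J.
Photons incident: 3983 / 7.224e-19 = 5.514e21, i.e. 5.514e21/6.022e23 = 0.009156 mol.
Photons absorbed: 0.553 × 0.009156 = 0.005063 mol.
Φ = 0.004492 mol / 0.005063 mol photons = 0.887.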